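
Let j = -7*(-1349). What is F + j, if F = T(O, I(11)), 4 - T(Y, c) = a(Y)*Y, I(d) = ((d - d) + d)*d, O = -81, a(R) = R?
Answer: 2886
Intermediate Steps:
I(d) = d² (I(d) = (0 + d)*d = d*d = d²)
j = 9443
T(Y, c) = 4 - Y² (T(Y, c) = 4 - Y*Y = 4 - Y²)
F = -6557 (F = 4 - 1*(-81)² = 4 - 1*6561 = 4 - 6561 = -6557)
F + j = -6557 + 9443 = 2886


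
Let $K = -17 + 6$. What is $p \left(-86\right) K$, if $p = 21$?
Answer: $19866$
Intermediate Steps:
$K = -11$
$p \left(-86\right) K = 21 \left(-86\right) \left(-11\right) = \left(-1806\right) \left(-11\right) = 19866$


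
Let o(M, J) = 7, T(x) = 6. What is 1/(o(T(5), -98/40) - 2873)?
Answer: -1/2866 ≈ -0.00034892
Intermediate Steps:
1/(o(T(5), -98/40) - 2873) = 1/(7 - 2873) = 1/(-2866) = -1/2866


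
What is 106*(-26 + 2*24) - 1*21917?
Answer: -19585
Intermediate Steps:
106*(-26 + 2*24) - 1*21917 = 106*(-26 + 48) - 21917 = 106*22 - 21917 = 2332 - 21917 = -19585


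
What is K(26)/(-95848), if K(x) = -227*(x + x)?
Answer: 2951/23962 ≈ 0.12315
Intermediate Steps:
K(x) = -454*x
K(26)/(-95848) = -454*26/(-95848) = -11804*(-1/95848) = 2951/23962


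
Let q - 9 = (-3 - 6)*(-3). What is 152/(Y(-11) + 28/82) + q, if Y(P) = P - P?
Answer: 3368/7 ≈ 481.14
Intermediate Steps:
Y(P) = 0
q = 36 (q = 9 + (-3 - 6)*(-3) = 9 - 9*(-3) = 9 + 27 = 36)
152/(Y(-11) + 28/82) + q = 152/(0 + 28/82) + 36 = 152/(0 + 28*(1/82)) + 36 = 152/(0 + 14/41) + 36 = 152/(14/41) + 36 = (41/14)*152 + 36 = 3116/7 + 36 = 3368/7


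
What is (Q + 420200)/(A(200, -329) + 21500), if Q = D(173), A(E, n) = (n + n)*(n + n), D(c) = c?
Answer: 420373/454464 ≈ 0.92499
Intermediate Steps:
A(E, n) = 4*n**2 (A(E, n) = (2*n)*(2*n) = 4*n**2)
Q = 173
(Q + 420200)/(A(200, -329) + 21500) = (173 + 420200)/(4*(-329)**2 + 21500) = 420373/(4*108241 + 21500) = 420373/(432964 + 21500) = 420373/454464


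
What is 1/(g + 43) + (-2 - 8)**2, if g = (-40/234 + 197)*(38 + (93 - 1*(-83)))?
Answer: 493323817/4933237 ≈ 100.00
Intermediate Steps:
g = 4928206/117 (g = (-40*1/234 + 197)*(38 + (93 + 83)) = (-20/117 + 197)*(38 + 176) = (23029/117)*214 = 4928206/117 ≈ 42121.)
1/(g + 43) + (-2 - 8)**2 = 1/(4928206/117 + 43) + (-2 - 8)**2 = 1/(4933237/117) + (-10)**2 = 117/4933237 + 100 = 493323817/4933237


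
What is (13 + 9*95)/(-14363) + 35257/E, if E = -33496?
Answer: -10103223/9077416 ≈ -1.1130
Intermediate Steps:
(13 + 9*95)/(-14363) + 35257/E = (13 + 9*95)/(-14363) + 35257/(-33496) = (13 + 855)*(-1/14363) + 35257*(-1/33496) = 868*(-1/14363) - 35257/33496 = -868/14363 - 35257/33496 = -10103223/9077416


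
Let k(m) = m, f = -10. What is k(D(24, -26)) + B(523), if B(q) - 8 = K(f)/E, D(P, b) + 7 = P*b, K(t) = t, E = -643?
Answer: -400579/643 ≈ -622.98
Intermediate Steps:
D(P, b) = -7 + P*b
B(q) = 5154/643 (B(q) = 8 - 10/(-643) = 8 - 10*(-1/643) = 8 + 10/643 = 5154/643)
k(D(24, -26)) + B(523) = (-7 + 24*(-26)) + 5154/643 = (-7 - 624) + 5154/643 = -631 + 5154/643 = -400579/643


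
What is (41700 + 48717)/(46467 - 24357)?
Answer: 30139/7370 ≈ 4.0894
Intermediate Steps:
(41700 + 48717)/(46467 - 24357) = 90417/22110 = 90417*(1/22110) = 30139/7370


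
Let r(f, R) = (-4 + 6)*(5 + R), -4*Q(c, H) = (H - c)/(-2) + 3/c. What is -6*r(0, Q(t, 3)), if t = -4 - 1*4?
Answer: -621/8 ≈ -77.625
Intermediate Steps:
t = -8 (t = -4 - 4 = -8)
Q(c, H) = -3/(4*c) - c/8 + H/8 (Q(c, H) = -((H - c)/(-2) + 3/c)/4 = -((H - c)*(-½) + 3/c)/4 = -((c/2 - H/2) + 3/c)/4 = -(c/2 + 3/c - H/2)/4 = -3/(4*c) - c/8 + H/8)
r(f, R) = 10 + 2*R (r(f, R) = 2*(5 + R) = 10 + 2*R)
-6*r(0, Q(t, 3)) = -6*(10 + 2*((⅛)*(-6 - 8*(3 - 1*(-8)))/(-8))) = -6*(10 + 2*((⅛)*(-⅛)*(-6 - 8*(3 + 8)))) = -6*(10 + 2*((⅛)*(-⅛)*(-6 - 8*11))) = -6*(10 + 2*((⅛)*(-⅛)*(-6 - 88))) = -6*(10 + 2*((⅛)*(-⅛)*(-94))) = -6*(10 + 2*(47/32)) = -6*(10 + 47/16) = -6*207/16 = -621/8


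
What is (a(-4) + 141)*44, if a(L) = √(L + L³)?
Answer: 6204 + 88*I*√17 ≈ 6204.0 + 362.83*I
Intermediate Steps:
(a(-4) + 141)*44 = (√(-4 + (-4)³) + 141)*44 = (√(-4 - 64) + 141)*44 = (√(-68) + 141)*44 = (2*I*√17 + 141)*44 = (141 + 2*I*√17)*44 = 6204 + 88*I*√17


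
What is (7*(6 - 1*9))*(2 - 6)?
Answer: 84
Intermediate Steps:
(7*(6 - 1*9))*(2 - 6) = (7*(6 - 9))*(-4) = (7*(-3))*(-4) = -21*(-4) = 84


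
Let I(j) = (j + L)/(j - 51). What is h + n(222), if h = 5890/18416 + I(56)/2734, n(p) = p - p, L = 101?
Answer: 20851903/62936680 ≈ 0.33132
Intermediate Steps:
I(j) = (101 + j)/(-51 + j) (I(j) = (j + 101)/(j - 51) = (101 + j)/(-51 + j))
n(p) = 0
h = 20851903/62936680 (h = 5890/18416 + ((101 + 56)/(-51 + 56))/2734 = 5890*(1/18416) + (157/5)*(1/2734) = 2945/9208 + ((⅕)*157)*(1/2734) = 2945/9208 + (157/5)*(1/2734) = 2945/9208 + 157/13670 = 20851903/62936680 ≈ 0.33132)
h + n(222) = 20851903/62936680 + 0 = 20851903/62936680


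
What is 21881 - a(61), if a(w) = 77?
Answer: 21804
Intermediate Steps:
21881 - a(61) = 21881 - 1*77 = 21881 - 77 = 21804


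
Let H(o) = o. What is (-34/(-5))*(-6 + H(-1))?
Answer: -238/5 ≈ -47.600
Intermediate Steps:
(-34/(-5))*(-6 + H(-1)) = (-34/(-5))*(-6 - 1) = -34*(-1/5)*(-7) = (34/5)*(-7) = -238/5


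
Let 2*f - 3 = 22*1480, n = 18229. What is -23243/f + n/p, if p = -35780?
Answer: -2256860007/1165104140 ≈ -1.9370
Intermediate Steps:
f = 32563/2 (f = 3/2 + (22*1480)/2 = 3/2 + (1/2)*32560 = 3/2 + 16280 = 32563/2 ≈ 16282.)
-23243/f + n/p = -23243/32563/2 + 18229/(-35780) = -23243*2/32563 + 18229*(-1/35780) = -46486/32563 - 18229/35780 = -2256860007/1165104140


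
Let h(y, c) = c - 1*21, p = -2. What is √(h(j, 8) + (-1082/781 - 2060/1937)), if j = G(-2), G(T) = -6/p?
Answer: I*√35355661890835/1512797 ≈ 3.9305*I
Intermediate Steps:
G(T) = 3 (G(T) = -6/(-2) = -6*(-½) = 3)
j = 3
h(y, c) = -21 + c (h(y, c) = c - 21 = -21 + c)
√(h(j, 8) + (-1082/781 - 2060/1937)) = √((-21 + 8) + (-1082/781 - 2060/1937)) = √(-13 + (-1082*1/781 - 2060*1/1937)) = √(-13 + (-1082/781 - 2060/1937)) = √(-13 - 3704694/1512797) = √(-23371055/1512797) = I*√35355661890835/1512797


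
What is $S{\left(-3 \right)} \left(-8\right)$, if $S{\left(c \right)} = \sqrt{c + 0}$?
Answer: $- 8 i \sqrt{3} \approx - 13.856 i$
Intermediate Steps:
$S{\left(c \right)} = \sqrt{c}$
$S{\left(-3 \right)} \left(-8\right) = \sqrt{-3} \left(-8\right) = i \sqrt{3} \left(-8\right) = - 8 i \sqrt{3}$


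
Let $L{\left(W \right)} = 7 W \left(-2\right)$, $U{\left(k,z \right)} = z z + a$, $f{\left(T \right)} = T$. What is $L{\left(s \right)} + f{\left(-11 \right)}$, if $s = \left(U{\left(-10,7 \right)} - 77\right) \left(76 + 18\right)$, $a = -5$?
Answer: $43417$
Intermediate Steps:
$U{\left(k,z \right)} = -5 + z^{2}$ ($U{\left(k,z \right)} = z z - 5 = z^{2} - 5 = -5 + z^{2}$)
$s = -3102$ ($s = \left(\left(-5 + 7^{2}\right) - 77\right) \left(76 + 18\right) = \left(\left(-5 + 49\right) - 77\right) 94 = \left(44 - 77\right) 94 = \left(-33\right) 94 = -3102$)
$L{\left(W \right)} = - 14 W$
$L{\left(s \right)} + f{\left(-11 \right)} = \left(-14\right) \left(-3102\right) - 11 = 43428 - 11 = 43417$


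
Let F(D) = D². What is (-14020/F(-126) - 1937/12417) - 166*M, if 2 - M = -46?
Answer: -130912911734/16427691 ≈ -7969.0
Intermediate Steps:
M = 48 (M = 2 - 1*(-46) = 2 + 46 = 48)
(-14020/F(-126) - 1937/12417) - 166*M = (-14020/((-126)²) - 1937/12417) - 166*48 = (-14020/15876 - 1937*1/12417) - 7968 = (-14020*1/15876 - 1937/12417) - 7968 = (-3505/3969 - 1937/12417) - 7968 = -17069846/16427691 - 7968 = -130912911734/16427691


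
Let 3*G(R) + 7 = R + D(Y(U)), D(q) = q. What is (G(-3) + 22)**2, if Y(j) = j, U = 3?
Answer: 3481/9 ≈ 386.78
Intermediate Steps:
G(R) = -4/3 + R/3 (G(R) = -7/3 + (R + 3)/3 = -7/3 + (3 + R)/3 = -7/3 + (1 + R/3) = -4/3 + R/3)
(G(-3) + 22)**2 = ((-4/3 + (1/3)*(-3)) + 22)**2 = ((-4/3 - 1) + 22)**2 = (-7/3 + 22)**2 = (59/3)**2 = 3481/9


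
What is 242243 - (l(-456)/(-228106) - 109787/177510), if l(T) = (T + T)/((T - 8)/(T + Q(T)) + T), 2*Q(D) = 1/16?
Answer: 4069785658947681997201/16800383367282930 ≈ 2.4224e+5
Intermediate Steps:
Q(D) = 1/32 (Q(D) = (½)/16 = (½)*(1/16) = 1/32)
l(T) = 2*T/(T + (-8 + T)/(1/32 + T)) (l(T) = (T + T)/((T - 8)/(T + 1/32) + T) = (2*T)/((-8 + T)/(1/32 + T) + T) = (2*T)/(T + (-8 + T)/(1/32 + T)) = 2*T/(T + (-8 + T)/(1/32 + T)))
242243 - (l(-456)/(-228106) - 109787/177510) = 242243 - ((2*(-456)*(1 + 32*(-456))/(-256 + 32*(-456)² + 33*(-456)))/(-228106) - 109787/177510) = 242243 - ((2*(-456)*(1 - 14592)/(-256 + 32*207936 - 15048))*(-1/228106) - 109787*1/177510) = 242243 - ((2*(-456)*(-14591)/(-256 + 6653952 - 15048))*(-1/228106) - 109787/177510) = 242243 - ((2*(-456)*(-14591)/6638648)*(-1/228106) - 109787/177510) = 242243 - ((2*(-456)*(1/6638648)*(-14591))*(-1/228106) - 109787/177510) = 242243 - ((1663374/829831)*(-1/228106) - 109787/177510) = 242243 - (-831687/94644715043 - 109787/177510) = 242243 - 1*(-10390906963185211/16800383367282930) = 242243 + 10390906963185211/16800383367282930 = 4069785658947681997201/16800383367282930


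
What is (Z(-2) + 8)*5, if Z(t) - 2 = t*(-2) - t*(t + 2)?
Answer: 70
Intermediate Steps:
Z(t) = 2 - 2*t - t*(2 + t) (Z(t) = 2 + (t*(-2) - t*(t + 2)) = 2 + (-2*t - t*(2 + t)) = 2 - 2*t - t*(2 + t))
(Z(-2) + 8)*5 = ((2 - 1*(-2)**2 - 4*(-2)) + 8)*5 = ((2 - 1*4 + 8) + 8)*5 = ((2 - 4 + 8) + 8)*5 = (6 + 8)*5 = 14*5 = 70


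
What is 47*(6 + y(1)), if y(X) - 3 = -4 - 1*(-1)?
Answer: 282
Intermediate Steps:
y(X) = 0 (y(X) = 3 + (-4 - 1*(-1)) = 3 + (-4 + 1) = 3 - 3 = 0)
47*(6 + y(1)) = 47*(6 + 0) = 47*6 = 282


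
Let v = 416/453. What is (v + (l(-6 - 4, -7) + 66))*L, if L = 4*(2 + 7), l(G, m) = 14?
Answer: 439872/151 ≈ 2913.1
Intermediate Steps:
L = 36 (L = 4*9 = 36)
v = 416/453 (v = 416*(1/453) = 416/453 ≈ 0.91832)
(v + (l(-6 - 4, -7) + 66))*L = (416/453 + (14 + 66))*36 = (416/453 + 80)*36 = (36656/453)*36 = 439872/151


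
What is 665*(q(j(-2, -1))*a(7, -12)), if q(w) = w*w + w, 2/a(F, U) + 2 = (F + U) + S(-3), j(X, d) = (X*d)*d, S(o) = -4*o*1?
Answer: 532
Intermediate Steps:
S(o) = -4*o
j(X, d) = X*d²
a(F, U) = 2/(10 + F + U) (a(F, U) = 2/(-2 + ((F + U) - 4*(-3))) = 2/(-2 + ((F + U) + 12)) = 2/(-2 + (12 + F + U)) = 2/(10 + F + U))
q(w) = w + w² (q(w) = w² + w = w + w²)
665*(q(j(-2, -1))*a(7, -12)) = 665*(((-2*(-1)²)*(1 - 2*(-1)²))*(2/(10 + 7 - 12))) = 665*(((-2*1)*(1 - 2*1))*(2/5)) = 665*((-2*(1 - 2))*(2*(⅕))) = 665*(-2*(-1)*(⅖)) = 665*(2*(⅖)) = 665*(⅘) = 532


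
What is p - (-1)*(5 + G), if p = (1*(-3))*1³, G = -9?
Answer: -7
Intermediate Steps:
p = -3 (p = -3*1 = -3)
p - (-1)*(5 + G) = -3 - (-1)*(5 - 9) = -3 - (-1)*(-4) = -3 - 1*4 = -3 - 4 = -7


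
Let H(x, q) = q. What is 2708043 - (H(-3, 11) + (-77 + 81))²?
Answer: 2707818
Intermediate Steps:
2708043 - (H(-3, 11) + (-77 + 81))² = 2708043 - (11 + (-77 + 81))² = 2708043 - (11 + 4)² = 2708043 - 1*15² = 2708043 - 1*225 = 2708043 - 225 = 2707818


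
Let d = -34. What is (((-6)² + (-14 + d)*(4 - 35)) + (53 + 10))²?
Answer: 2518569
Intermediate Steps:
(((-6)² + (-14 + d)*(4 - 35)) + (53 + 10))² = (((-6)² + (-14 - 34)*(4 - 35)) + (53 + 10))² = ((36 - 48*(-31)) + 63)² = ((36 + 1488) + 63)² = (1524 + 63)² = 1587² = 2518569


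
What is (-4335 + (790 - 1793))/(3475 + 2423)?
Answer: -2669/2949 ≈ -0.90505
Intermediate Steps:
(-4335 + (790 - 1793))/(3475 + 2423) = (-4335 - 1003)/5898 = -5338*1/5898 = -2669/2949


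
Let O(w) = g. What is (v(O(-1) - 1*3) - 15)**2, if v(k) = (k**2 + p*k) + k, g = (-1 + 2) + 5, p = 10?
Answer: 729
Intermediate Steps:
g = 6 (g = 1 + 5 = 6)
O(w) = 6
v(k) = k**2 + 11*k (v(k) = (k**2 + 10*k) + k = k**2 + 11*k)
(v(O(-1) - 1*3) - 15)**2 = ((6 - 1*3)*(11 + (6 - 1*3)) - 15)**2 = ((6 - 3)*(11 + (6 - 3)) - 15)**2 = (3*(11 + 3) - 15)**2 = (3*14 - 15)**2 = (42 - 15)**2 = 27**2 = 729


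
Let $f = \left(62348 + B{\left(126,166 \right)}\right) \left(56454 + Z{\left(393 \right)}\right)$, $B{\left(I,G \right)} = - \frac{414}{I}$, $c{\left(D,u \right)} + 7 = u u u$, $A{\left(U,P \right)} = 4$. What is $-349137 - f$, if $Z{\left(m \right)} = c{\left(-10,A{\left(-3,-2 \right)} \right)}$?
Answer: $-3523511286$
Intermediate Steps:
$c{\left(D,u \right)} = -7 + u^{3}$ ($c{\left(D,u \right)} = -7 + u u u = -7 + u^{2} u = -7 + u^{3}$)
$Z{\left(m \right)} = 57$ ($Z{\left(m \right)} = -7 + 4^{3} = -7 + 64 = 57$)
$f = 3523162149$ ($f = \left(62348 - \frac{414}{126}\right) \left(56454 + 57\right) = \left(62348 - \frac{23}{7}\right) 56511 = \frac{436413}{7} \cdot 56511 = 3523162149$)
$-349137 - f = -349137 - 3523162149 = -3523511286$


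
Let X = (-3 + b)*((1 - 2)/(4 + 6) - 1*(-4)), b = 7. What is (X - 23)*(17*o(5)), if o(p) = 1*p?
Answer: -629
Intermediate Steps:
o(p) = p
X = 78/5 (X = (-3 + 7)*((1 - 2)/(4 + 6) - 1*(-4)) = 4*(-1/10 + 4) = 4*(-1*⅒ + 4) = 4*(-⅒ + 4) = 4*(39/10) = 78/5 ≈ 15.600)
(X - 23)*(17*o(5)) = (78/5 - 23)*(17*5) = -37/5*85 = -629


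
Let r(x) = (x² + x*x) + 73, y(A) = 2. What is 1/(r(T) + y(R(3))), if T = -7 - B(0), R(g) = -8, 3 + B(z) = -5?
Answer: 1/77 ≈ 0.012987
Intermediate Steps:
B(z) = -8 (B(z) = -3 - 5 = -8)
T = 1 (T = -7 - 1*(-8) = -7 + 8 = 1)
r(x) = 73 + 2*x² (r(x) = (x² + x²) + 73 = 2*x² + 73 = 73 + 2*x²)
1/(r(T) + y(R(3))) = 1/((73 + 2*1²) + 2) = 1/((73 + 2*1) + 2) = 1/((73 + 2) + 2) = 1/(75 + 2) = 1/77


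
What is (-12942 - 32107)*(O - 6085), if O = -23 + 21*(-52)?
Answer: 324352800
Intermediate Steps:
O = -1115 (O = -23 - 1092 = -1115)
(-12942 - 32107)*(O - 6085) = (-12942 - 32107)*(-1115 - 6085) = -45049*(-7200) = 324352800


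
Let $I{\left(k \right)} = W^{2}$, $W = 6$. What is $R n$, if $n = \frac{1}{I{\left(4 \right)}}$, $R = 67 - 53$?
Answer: $\frac{7}{18} \approx 0.38889$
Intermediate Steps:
$I{\left(k \right)} = 36$ ($I{\left(k \right)} = 6^{2} = 36$)
$R = 14$ ($R = 67 - 53 = 14$)
$n = \frac{1}{36} \approx 0.027778$
$R n = 14 \cdot \frac{1}{36} = \frac{7}{18}$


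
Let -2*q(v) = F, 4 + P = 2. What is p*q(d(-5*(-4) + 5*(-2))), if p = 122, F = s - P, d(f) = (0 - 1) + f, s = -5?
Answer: 183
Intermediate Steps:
P = -2 (P = -4 + 2 = -2)
d(f) = -1 + f
F = -3 (F = -5 - 1*(-2) = -5 + 2 = -3)
q(v) = 3/2 (q(v) = -½*(-3) = 3/2)
p*q(d(-5*(-4) + 5*(-2))) = 122*(3/2) = 183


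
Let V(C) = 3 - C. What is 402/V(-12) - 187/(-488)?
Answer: 66327/2440 ≈ 27.183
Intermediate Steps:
402/V(-12) - 187/(-488) = 402/(3 - 1*(-12)) - 187/(-488) = 402/(3 + 12) - 187*(-1/488) = 402/15 + 187/488 = 402*(1/15) + 187/488 = 134/5 + 187/488 = 66327/2440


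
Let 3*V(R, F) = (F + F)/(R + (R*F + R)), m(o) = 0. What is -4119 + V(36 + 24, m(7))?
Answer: -4119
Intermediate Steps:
V(R, F) = 2*F/(3*(2*R + F*R)) (V(R, F) = ((F + F)/(R + (R*F + R)))/3 = ((2*F)/(R + (F*R + R)))/3 = ((2*F)/(R + (R + F*R)))/3 = ((2*F)/(2*R + F*R))/3 = (2*F/(2*R + F*R))/3 = 2*F/(3*(2*R + F*R)))
-4119 + V(36 + 24, m(7)) = -4119 + (⅔)*0/((36 + 24)*(2 + 0)) = -4119 + (⅔)*0/(60*2) = -4119 + (⅔)*0*(1/60)*(½) = -4119 + 0 = -4119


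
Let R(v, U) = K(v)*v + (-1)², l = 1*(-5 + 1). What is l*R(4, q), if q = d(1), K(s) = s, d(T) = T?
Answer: -68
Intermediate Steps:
l = -4 (l = 1*(-4) = -4)
q = 1
R(v, U) = 1 + v² (R(v, U) = v*v + (-1)² = v² + 1 = 1 + v²)
l*R(4, q) = -4*(1 + 4²) = -4*(1 + 16) = -4*17 = -68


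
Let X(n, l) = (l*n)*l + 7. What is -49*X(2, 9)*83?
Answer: -687323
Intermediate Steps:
X(n, l) = 7 + n*l**2 (X(n, l) = n*l**2 + 7 = 7 + n*l**2)
-49*X(2, 9)*83 = -49*(7 + 2*9**2)*83 = -49*(7 + 2*81)*83 = -49*(7 + 162)*83 = -49*169*83 = -8281*83 = -687323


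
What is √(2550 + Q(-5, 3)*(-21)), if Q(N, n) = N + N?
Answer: 2*√690 ≈ 52.536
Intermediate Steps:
Q(N, n) = 2*N
√(2550 + Q(-5, 3)*(-21)) = √(2550 + (2*(-5))*(-21)) = √(2550 - 10*(-21)) = √(2550 + 210) = √2760 = 2*√690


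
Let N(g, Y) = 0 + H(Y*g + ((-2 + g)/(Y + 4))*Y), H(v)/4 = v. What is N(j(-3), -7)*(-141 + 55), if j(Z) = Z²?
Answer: 48160/3 ≈ 16053.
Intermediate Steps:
H(v) = 4*v
N(g, Y) = 4*Y*g + 4*Y*(-2 + g)/(4 + Y) (N(g, Y) = 0 + 4*(Y*g + ((-2 + g)/(Y + 4))*Y) = 0 + 4*(Y*g + ((-2 + g)/(4 + Y))*Y) = 0 + 4*(Y*g + Y*(-2 + g)/(4 + Y)) = 0 + (4*Y*g + 4*Y*(-2 + g)/(4 + Y)) = 4*Y*g + 4*Y*(-2 + g)/(4 + Y))
N(j(-3), -7)*(-141 + 55) = (4*(-7)*(-2 + (-3)² + (-3)²*(4 - 7))/(4 - 7))*(-141 + 55) = (4*(-7)*(-2 + 9 + 9*(-3))/(-3))*(-86) = (4*(-7)*(-⅓)*(-2 + 9 - 27))*(-86) = (4*(-7)*(-⅓)*(-20))*(-86) = -560/3*(-86) = 48160/3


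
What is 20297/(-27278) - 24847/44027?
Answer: -1571392485/1200968506 ≈ -1.3084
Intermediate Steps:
20297/(-27278) - 24847/44027 = 20297*(-1/27278) - 24847*1/44027 = -20297/27278 - 24847/44027 = -1571392485/1200968506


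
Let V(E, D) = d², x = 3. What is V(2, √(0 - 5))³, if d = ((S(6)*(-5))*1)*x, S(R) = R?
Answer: 531441000000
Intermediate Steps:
d = -90 (d = ((6*(-5))*1)*3 = -30*1*3 = -30*3 = -90)
V(E, D) = 8100 (V(E, D) = (-90)² = 8100)
V(2, √(0 - 5))³ = 8100³ = 531441000000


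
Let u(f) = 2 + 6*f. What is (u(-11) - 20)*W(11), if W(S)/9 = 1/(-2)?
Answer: 378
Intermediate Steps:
W(S) = -9/2 (W(S) = 9/(-2) = 9*(-1/2) = -9/2)
(u(-11) - 20)*W(11) = ((2 + 6*(-11)) - 20)*(-9/2) = ((2 - 66) - 20)*(-9/2) = (-64 - 20)*(-9/2) = -84*(-9/2) = 378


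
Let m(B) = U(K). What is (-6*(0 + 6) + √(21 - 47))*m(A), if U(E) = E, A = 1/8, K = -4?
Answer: 144 - 4*I*√26 ≈ 144.0 - 20.396*I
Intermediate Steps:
A = ⅛ ≈ 0.12500
m(B) = -4
(-6*(0 + 6) + √(21 - 47))*m(A) = (-6*(0 + 6) + √(21 - 47))*(-4) = (-6*6 + √(-26))*(-4) = (-36 + I*√26)*(-4) = 144 - 4*I*√26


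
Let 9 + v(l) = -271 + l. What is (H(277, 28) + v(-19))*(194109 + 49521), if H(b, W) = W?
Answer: -66023730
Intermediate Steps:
v(l) = -280 + l (v(l) = -9 + (-271 + l) = -280 + l)
(H(277, 28) + v(-19))*(194109 + 49521) = (28 + (-280 - 19))*(194109 + 49521) = (28 - 299)*243630 = -271*243630 = -66023730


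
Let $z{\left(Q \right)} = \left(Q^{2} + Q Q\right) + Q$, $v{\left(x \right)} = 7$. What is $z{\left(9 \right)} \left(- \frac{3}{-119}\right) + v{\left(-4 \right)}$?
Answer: $\frac{1346}{119} \approx 11.311$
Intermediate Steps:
$z{\left(Q \right)} = Q + 2 Q^{2}$ ($z{\left(Q \right)} = \left(Q^{2} + Q^{2}\right) + Q = 2 Q^{2} + Q = Q + 2 Q^{2}$)
$z{\left(9 \right)} \left(- \frac{3}{-119}\right) + v{\left(-4 \right)} = 9 \left(1 + 2 \cdot 9\right) \left(- \frac{3}{-119}\right) + 7 = 9 \left(1 + 18\right) \left(\left(-3\right) \left(- \frac{1}{119}\right)\right) + 7 = 9 \cdot 19 \cdot \frac{3}{119} + 7 = 171 \cdot \frac{3}{119} + 7 = \frac{513}{119} + 7 = \frac{1346}{119}$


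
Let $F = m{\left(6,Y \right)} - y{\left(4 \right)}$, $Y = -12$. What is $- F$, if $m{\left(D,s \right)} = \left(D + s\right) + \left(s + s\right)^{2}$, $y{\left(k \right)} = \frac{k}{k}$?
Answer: $-569$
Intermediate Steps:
$y{\left(k \right)} = 1$
$m{\left(D,s \right)} = D + s + 4 s^{2}$ ($m{\left(D,s \right)} = \left(D + s\right) + \left(2 s\right)^{2} = \left(D + s\right) + 4 s^{2} = D + s + 4 s^{2}$)
$F = 569$ ($F = \left(6 - 12 + 4 \left(-12\right)^{2}\right) - 1 = \left(6 - 12 + 4 \cdot 144\right) - 1 = \left(6 - 12 + 576\right) - 1 = 570 - 1 = 569$)
$- F = \left(-1\right) 569 = -569$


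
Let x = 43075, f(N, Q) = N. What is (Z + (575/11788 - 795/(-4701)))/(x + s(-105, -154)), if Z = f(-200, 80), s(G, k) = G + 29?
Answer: -3690334355/794268756204 ≈ -0.0046462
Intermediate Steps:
s(G, k) = 29 + G
Z = -200
(Z + (575/11788 - 795/(-4701)))/(x + s(-105, -154)) = (-200 + (575/11788 - 795/(-4701)))/(43075 + (29 - 105)) = (-200 + (575*(1/11788) - 795*(-1/4701)))/(43075 - 76) = (-200 + (575/11788 + 265/1567))/42999 = (-200 + 4024845/18471796)*(1/42999) = -3690334355/18471796*1/42999 = -3690334355/794268756204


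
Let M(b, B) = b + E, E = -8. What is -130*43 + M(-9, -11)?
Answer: -5607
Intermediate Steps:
M(b, B) = -8 + b (M(b, B) = b - 8 = -8 + b)
-130*43 + M(-9, -11) = -130*43 + (-8 - 9) = -5590 - 17 = -5607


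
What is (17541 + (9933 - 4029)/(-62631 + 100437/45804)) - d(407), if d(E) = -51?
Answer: 16821672795096/956216629 ≈ 17592.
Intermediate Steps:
(17541 + (9933 - 4029)/(-62631 + 100437/45804)) - d(407) = (17541 + (9933 - 4029)/(-62631 + 100437/45804)) - 1*(-51) = (17541 + 5904/(-62631 + 100437*(1/45804))) + 51 = (17541 + 5904/(-62631 + 33479/15268)) + 51 = (17541 + 5904/(-956216629/15268)) + 51 = (17541 + 5904*(-15268/956216629)) + 51 = (17541 - 90142272/956216629) + 51 = 16772905747017/956216629 + 51 = 16821672795096/956216629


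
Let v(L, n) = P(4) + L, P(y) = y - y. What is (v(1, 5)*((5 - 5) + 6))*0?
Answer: 0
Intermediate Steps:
P(y) = 0
v(L, n) = L (v(L, n) = 0 + L = L)
(v(1, 5)*((5 - 5) + 6))*0 = (1*((5 - 5) + 6))*0 = (1*(0 + 6))*0 = (1*6)*0 = 6*0 = 0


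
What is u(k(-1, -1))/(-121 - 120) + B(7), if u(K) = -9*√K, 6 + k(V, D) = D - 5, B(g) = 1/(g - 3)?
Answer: ¼ + 18*I*√3/241 ≈ 0.25 + 0.12936*I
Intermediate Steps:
B(g) = 1/(-3 + g)
k(V, D) = -11 + D (k(V, D) = -6 + (D - 5) = -6 + (-5 + D) = -11 + D)
u(k(-1, -1))/(-121 - 120) + B(7) = (-9*√(-11 - 1))/(-121 - 120) + 1/(-3 + 7) = -18*I*√3/(-241) + 1/4 = -18*I*√3*(-1/241) + ¼ = 18*I*√3/241 + ¼ = ¼ + 18*I*√3/241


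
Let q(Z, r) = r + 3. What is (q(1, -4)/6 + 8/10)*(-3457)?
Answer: -65683/30 ≈ -2189.4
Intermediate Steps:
q(Z, r) = 3 + r
(q(1, -4)/6 + 8/10)*(-3457) = ((3 - 4)/6 + 8/10)*(-3457) = (-1*1/6 + 8*(1/10))*(-3457) = (-1/6 + 4/5)*(-3457) = (19/30)*(-3457) = -65683/30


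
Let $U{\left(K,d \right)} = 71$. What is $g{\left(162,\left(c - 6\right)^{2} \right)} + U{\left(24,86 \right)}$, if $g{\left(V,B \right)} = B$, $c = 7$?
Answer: $72$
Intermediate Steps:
$g{\left(162,\left(c - 6\right)^{2} \right)} + U{\left(24,86 \right)} = \left(7 - 6\right)^{2} + 71 = 1^{2} + 71 = 1 + 71 = 72$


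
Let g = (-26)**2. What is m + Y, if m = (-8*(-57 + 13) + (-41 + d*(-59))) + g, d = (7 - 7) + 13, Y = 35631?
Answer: 35851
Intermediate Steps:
d = 13 (d = 0 + 13 = 13)
g = 676
m = 220 (m = (-8*(-57 + 13) + (-41 + 13*(-59))) + 676 = (-8*(-44) + (-41 - 767)) + 676 = (352 - 808) + 676 = -456 + 676 = 220)
m + Y = 220 + 35631 = 35851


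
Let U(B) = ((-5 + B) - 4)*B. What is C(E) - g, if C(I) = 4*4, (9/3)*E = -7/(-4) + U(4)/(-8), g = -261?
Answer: 277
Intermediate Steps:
U(B) = B*(-9 + B) (U(B) = (-9 + B)*B = B*(-9 + B))
E = 17/12 (E = (-7/(-4) + (4*(-9 + 4))/(-8))/3 = (-7*(-1/4) + (4*(-5))*(-1/8))/3 = (7/4 - 20*(-1/8))/3 = (7/4 + 5/2)/3 = (1/3)*(17/4) = 17/12 ≈ 1.4167)
C(I) = 16
C(E) - g = 16 - 1*(-261) = 16 + 261 = 277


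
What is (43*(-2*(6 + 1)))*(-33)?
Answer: 19866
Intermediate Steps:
(43*(-2*(6 + 1)))*(-33) = (43*(-2*7))*(-33) = (43*(-14))*(-33) = -602*(-33) = 19866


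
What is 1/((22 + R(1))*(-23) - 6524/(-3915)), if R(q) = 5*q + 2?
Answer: -3915/2604781 ≈ -0.0015030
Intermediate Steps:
R(q) = 2 + 5*q
1/((22 + R(1))*(-23) - 6524/(-3915)) = 1/((22 + (2 + 5*1))*(-23) - 6524/(-3915)) = 1/((22 + (2 + 5))*(-23) - 6524*(-1/3915)) = 1/((22 + 7)*(-23) + 6524/3915) = 1/(29*(-23) + 6524/3915) = 1/(-667 + 6524/3915) = 1/(-2604781/3915) = -3915/2604781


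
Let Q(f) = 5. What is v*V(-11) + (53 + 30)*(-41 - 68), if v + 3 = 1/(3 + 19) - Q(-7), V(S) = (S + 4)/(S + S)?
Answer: -4379973/484 ≈ -9049.5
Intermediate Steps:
V(S) = (4 + S)/(2*S) (V(S) = (4 + S)/((2*S)) = (4 + S)*(1/(2*S)) = (4 + S)/(2*S))
v = -175/22 (v = -3 + (1/(3 + 19) - 1*5) = -3 + (1/22 - 5) = -3 - 109/22 = -175/22 ≈ -7.9545)
v*V(-11) + (53 + 30)*(-41 - 68) = -175*(4 - 11)/(44*(-11)) + (53 + 30)*(-41 - 68) = -175*(-1)*(-7)/(44*11) + 83*(-109) = -175/22*7/22 - 9047 = -1225/484 - 9047 = -4379973/484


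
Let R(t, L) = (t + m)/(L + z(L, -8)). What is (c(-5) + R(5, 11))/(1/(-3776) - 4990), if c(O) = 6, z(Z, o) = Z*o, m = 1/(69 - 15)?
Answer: -46590176/39173019039 ≈ -0.0011893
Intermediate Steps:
m = 1/54 ≈ 0.018519
R(t, L) = -(1/54 + t)/(7*L) (R(t, L) = (t + 1/54)/(L + L*(-8)) = (1/54 + t)/(L - 8*L) = (1/54 + t)/((-7*L)) = (1/54 + t)*(-1/(7*L)) = -(1/54 + t)/(7*L))
(c(-5) + R(5, 11))/(1/(-3776) - 4990) = (6 + (1/378)*(-1 - 54*5)/11)/(1/(-3776) - 4990) = (6 + (1/378)*(1/11)*(-1 - 270))/(-1/3776 - 4990) = (6 + (1/378)*(1/11)*(-271))/(-18842241/3776) = (6 - 271/4158)*(-3776/18842241) = (24677/4158)*(-3776/18842241) = -46590176/39173019039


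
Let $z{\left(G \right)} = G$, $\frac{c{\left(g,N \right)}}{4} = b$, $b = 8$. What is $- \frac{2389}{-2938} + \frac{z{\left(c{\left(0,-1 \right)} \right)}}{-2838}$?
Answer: $\frac{3342983}{4169022} \approx 0.80186$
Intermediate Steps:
$c{\left(g,N \right)} = 32$ ($c{\left(g,N \right)} = 4 \cdot 8 = 32$)
$- \frac{2389}{-2938} + \frac{z{\left(c{\left(0,-1 \right)} \right)}}{-2838} = - \frac{2389}{-2938} + \frac{32}{-2838} = \left(-2389\right) \left(- \frac{1}{2938}\right) + 32 \left(- \frac{1}{2838}\right) = \frac{2389}{2938} - \frac{16}{1419} = \frac{3342983}{4169022}$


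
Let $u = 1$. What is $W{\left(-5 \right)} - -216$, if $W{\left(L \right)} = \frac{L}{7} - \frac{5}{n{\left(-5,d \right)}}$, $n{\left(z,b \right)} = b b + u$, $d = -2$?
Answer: $\frac{1500}{7} \approx 214.29$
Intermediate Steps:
$n{\left(z,b \right)} = 1 + b^{2}$ ($n{\left(z,b \right)} = b b + 1 = b^{2} + 1 = 1 + b^{2}$)
$W{\left(L \right)} = -1 + \frac{L}{7}$ ($W{\left(L \right)} = \frac{L}{7} - \frac{5}{1 + \left(-2\right)^{2}} = L \frac{1}{7} - \frac{5}{1 + 4} = \frac{L}{7} - \frac{5}{5} = \frac{L}{7} - 1 = -1 + \frac{L}{7}$)
$W{\left(-5 \right)} - -216 = \left(-1 + \frac{1}{7} \left(-5\right)\right) - -216 = \left(-1 - \frac{5}{7}\right) + 216 = - \frac{12}{7} + 216 = \frac{1500}{7}$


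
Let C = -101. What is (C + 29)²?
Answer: 5184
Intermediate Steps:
(C + 29)² = (-101 + 29)² = (-72)² = 5184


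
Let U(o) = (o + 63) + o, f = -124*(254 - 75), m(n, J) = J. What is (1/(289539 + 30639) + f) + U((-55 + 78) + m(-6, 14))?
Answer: -7062806501/320178 ≈ -22059.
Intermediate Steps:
f = -22196 (f = -124*179 = -22196)
U(o) = 63 + 2*o (U(o) = (63 + o) + o = 63 + 2*o)
(1/(289539 + 30639) + f) + U((-55 + 78) + m(-6, 14)) = (1/(289539 + 30639) - 22196) + (63 + 2*((-55 + 78) + 14)) = (1/320178 - 22196) + (63 + 2*(23 + 14)) = (1/320178 - 22196) + (63 + 2*37) = -7106670887/320178 + (63 + 74) = -7106670887/320178 + 137 = -7062806501/320178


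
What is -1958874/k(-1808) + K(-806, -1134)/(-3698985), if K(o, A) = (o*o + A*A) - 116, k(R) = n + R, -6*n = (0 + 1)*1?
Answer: 43454075278216/40130288265 ≈ 1082.8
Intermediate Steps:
n = -⅙ (n = -(0 + 1)/6 = -1/6 = -⅙*1 = -⅙ ≈ -0.16667)
k(R) = -⅙ + R
K(o, A) = -116 + A² + o² (K(o, A) = (o² + A²) - 116 = (A² + o²) - 116 = -116 + A² + o²)
-1958874/k(-1808) + K(-806, -1134)/(-3698985) = -1958874/(-⅙ - 1808) + (-116 + (-1134)² + (-806)²)/(-3698985) = -1958874/(-10849/6) + (-116 + 1285956 + 649636)*(-1/3698985) = -1958874*(-6/10849) + 1935476*(-1/3698985) = 11753244/10849 - 1935476/3698985 = 43454075278216/40130288265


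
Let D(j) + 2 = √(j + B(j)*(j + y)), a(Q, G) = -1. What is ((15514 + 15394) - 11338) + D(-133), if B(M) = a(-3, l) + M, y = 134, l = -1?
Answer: 19568 + I*√267 ≈ 19568.0 + 16.34*I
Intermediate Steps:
B(M) = -1 + M
D(j) = -2 + √(j + (-1 + j)*(134 + j)) (D(j) = -2 + √(j + (-1 + j)*(j + 134)) = -2 + √(j + (-1 + j)*(134 + j)))
((15514 + 15394) - 11338) + D(-133) = ((15514 + 15394) - 11338) + (-2 + √(-134 + (-133)² + 134*(-133))) = (30908 - 11338) + (-2 + √(-134 + 17689 - 17822)) = 19570 + (-2 + √(-267)) = 19570 + (-2 + I*√267) = 19568 + I*√267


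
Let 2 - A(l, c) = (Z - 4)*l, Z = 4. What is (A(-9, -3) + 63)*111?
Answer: 7215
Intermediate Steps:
A(l, c) = 2 (A(l, c) = 2 - (4 - 4)*l = 2 - 0*l = 2 - 1*0 = 2 + 0 = 2)
(A(-9, -3) + 63)*111 = (2 + 63)*111 = 65*111 = 7215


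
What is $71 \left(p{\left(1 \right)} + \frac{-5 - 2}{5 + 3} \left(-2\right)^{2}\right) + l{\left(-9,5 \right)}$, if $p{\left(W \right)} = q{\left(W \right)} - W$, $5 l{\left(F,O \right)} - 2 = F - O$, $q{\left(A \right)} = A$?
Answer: $- \frac{2509}{10} \approx -250.9$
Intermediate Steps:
$l{\left(F,O \right)} = \frac{2}{5} - \frac{O}{5} + \frac{F}{5}$ ($l{\left(F,O \right)} = \frac{2}{5} + \frac{F - O}{5} = \frac{2}{5} + \left(- \frac{O}{5} + \frac{F}{5}\right) = \frac{2}{5} - \frac{O}{5} + \frac{F}{5}$)
$p{\left(W \right)} = 0$ ($p{\left(W \right)} = W - W = 0$)
$71 \left(p{\left(1 \right)} + \frac{-5 - 2}{5 + 3} \left(-2\right)^{2}\right) + l{\left(-9,5 \right)} = 71 \left(0 + \frac{-5 - 2}{5 + 3} \left(-2\right)^{2}\right) + \left(\frac{2}{5} - 1 + \frac{1}{5} \left(-9\right)\right) = 71 \left(0 + - \frac{7}{8} \cdot 4\right) - \frac{12}{5} = 71 \left(0 + \left(-7\right) \frac{1}{8} \cdot 4\right) - \frac{12}{5} = 71 \left(0 - \frac{7}{2}\right) - \frac{12}{5} = 71 \left(- \frac{7}{2}\right) - \frac{12}{5} = - \frac{497}{2} - \frac{12}{5} = - \frac{2509}{10}$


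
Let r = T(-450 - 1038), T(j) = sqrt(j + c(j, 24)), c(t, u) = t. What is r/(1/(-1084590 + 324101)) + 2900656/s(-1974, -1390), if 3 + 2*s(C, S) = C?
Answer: -5801312/1977 - 3041956*I*sqrt(186) ≈ -2934.4 - 4.1487e+7*I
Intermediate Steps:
s(C, S) = -3/2 + C/2
T(j) = sqrt(2)*sqrt(j) (T(j) = sqrt(j + j) = sqrt(2*j) = sqrt(2)*sqrt(j))
r = 4*I*sqrt(186) (r = sqrt(2)*sqrt(-450 - 1038) = sqrt(2)*sqrt(-1488) = sqrt(2)*(4*I*sqrt(93)) = 4*I*sqrt(186) ≈ 54.553*I)
r/(1/(-1084590 + 324101)) + 2900656/s(-1974, -1390) = (4*I*sqrt(186))/(1/(-1084590 + 324101)) + 2900656/(-3/2 + (1/2)*(-1974)) = (4*I*sqrt(186))/(1/(-760489)) + 2900656/(-3/2 - 987) = (4*I*sqrt(186))/(-1/760489) + 2900656/(-1977/2) = (4*I*sqrt(186))*(-760489) + 2900656*(-2/1977) = -3041956*I*sqrt(186) - 5801312/1977 = -5801312/1977 - 3041956*I*sqrt(186)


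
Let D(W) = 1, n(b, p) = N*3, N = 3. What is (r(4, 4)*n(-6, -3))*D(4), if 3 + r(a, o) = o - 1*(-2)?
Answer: 27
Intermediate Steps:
n(b, p) = 9 (n(b, p) = 3*3 = 9)
r(a, o) = -1 + o (r(a, o) = -3 + (o - 1*(-2)) = -3 + (o + 2) = -3 + (2 + o) = -1 + o)
(r(4, 4)*n(-6, -3))*D(4) = ((-1 + 4)*9)*1 = (3*9)*1 = 27*1 = 27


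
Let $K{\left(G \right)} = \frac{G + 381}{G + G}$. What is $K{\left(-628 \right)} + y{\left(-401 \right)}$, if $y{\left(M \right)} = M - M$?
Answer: $\frac{247}{1256} \approx 0.19666$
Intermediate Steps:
$y{\left(M \right)} = 0$
$K{\left(G \right)} = \frac{381 + G}{2 G}$
$K{\left(-628 \right)} + y{\left(-401 \right)} = \frac{381 - 628}{2 \left(-628\right)} + 0 = \frac{1}{2} \left(- \frac{1}{628}\right) \left(-247\right) + 0 = \frac{247}{1256} + 0 = \frac{247}{1256}$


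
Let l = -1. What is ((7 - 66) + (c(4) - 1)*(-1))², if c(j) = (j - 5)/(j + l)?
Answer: 29929/9 ≈ 3325.4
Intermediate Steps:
c(j) = (-5 + j)/(-1 + j) (c(j) = (j - 5)/(j - 1) = (-5 + j)/(-1 + j))
((7 - 66) + (c(4) - 1)*(-1))² = ((7 - 66) + ((-5 + 4)/(-1 + 4) - 1)*(-1))² = (-59 + (-1/3 - 1)*(-1))² = (-59 + ((⅓)*(-1) - 1)*(-1))² = (-59 + (-⅓ - 1)*(-1))² = (-59 - 4/3*(-1))² = (-59 + 4/3)² = (-173/3)² = 29929/9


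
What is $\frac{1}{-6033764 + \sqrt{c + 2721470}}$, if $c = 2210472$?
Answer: $- \frac{3016882}{18203151537877} - \frac{\sqrt{4931942}}{36406303075754} \approx -1.6579 \cdot 10^{-7}$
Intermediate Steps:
$\frac{1}{-6033764 + \sqrt{c + 2721470}} = \frac{1}{-6033764 + \sqrt{2210472 + 2721470}} = \frac{1}{-6033764 + \sqrt{4931942}}$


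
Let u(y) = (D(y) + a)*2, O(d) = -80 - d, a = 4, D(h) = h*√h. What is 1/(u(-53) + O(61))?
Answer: I/(-133*I + 106*√53) ≈ -0.0002169 + 0.0012585*I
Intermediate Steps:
D(h) = h^(3/2)
u(y) = 8 + 2*y^(3/2) (u(y) = (y^(3/2) + 4)*2 = (4 + y^(3/2))*2 = 8 + 2*y^(3/2))
1/(u(-53) + O(61)) = 1/((8 + 2*(-53)^(3/2)) + (-80 - 1*61)) = 1/((8 + 2*(-53*I*√53)) + (-80 - 61)) = 1/((8 - 106*I*√53) - 141) = 1/(-133 - 106*I*√53)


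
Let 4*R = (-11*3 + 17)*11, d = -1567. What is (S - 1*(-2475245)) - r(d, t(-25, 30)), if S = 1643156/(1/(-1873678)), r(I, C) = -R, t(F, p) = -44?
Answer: -3078742772567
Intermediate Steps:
R = -44 (R = ((-11*3 + 17)*11)/4 = ((-33 + 17)*11)/4 = (-16*11)/4 = (¼)*(-176) = -44)
r(I, C) = 44 (r(I, C) = -1*(-44) = 44)
S = -3078745247768 (S = 1643156/(-1/1873678) = 1643156*(-1873678) = -3078745247768)
(S - 1*(-2475245)) - r(d, t(-25, 30)) = (-3078745247768 - 1*(-2475245)) - 1*44 = (-3078745247768 + 2475245) - 44 = -3078742772523 - 44 = -3078742772567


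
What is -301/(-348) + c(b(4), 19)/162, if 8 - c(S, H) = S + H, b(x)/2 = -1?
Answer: 845/1044 ≈ 0.80939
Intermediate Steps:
b(x) = -2 (b(x) = 2*(-1) = -2)
c(S, H) = 8 - H - S (c(S, H) = 8 - (S + H) = 8 - (H + S) = 8 + (-H - S) = 8 - H - S)
-301/(-348) + c(b(4), 19)/162 = -301/(-348) + (8 - 1*19 - 1*(-2))/162 = -301*(-1/348) + (8 - 19 + 2)*(1/162) = 301/348 - 9*1/162 = 301/348 - 1/18 = 845/1044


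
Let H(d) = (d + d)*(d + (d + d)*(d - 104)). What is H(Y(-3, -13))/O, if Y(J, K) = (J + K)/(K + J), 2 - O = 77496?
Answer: 205/38747 ≈ 0.0052907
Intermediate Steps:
O = -77494 (O = 2 - 1*77496 = 2 - 77496 = -77494)
Y(J, K) = 1 (Y(J, K) = (J + K)/(J + K) = 1)
H(d) = 2*d*(d + 2*d*(-104 + d)) (H(d) = (2*d)*(d + (2*d)*(-104 + d)) = (2*d)*(d + 2*d*(-104 + d)) = 2*d*(d + 2*d*(-104 + d)))
H(Y(-3, -13))/O = (1²*(-414 + 4*1))/(-77494) = (1*(-414 + 4))*(-1/77494) = (1*(-410))*(-1/77494) = -410*(-1/77494) = 205/38747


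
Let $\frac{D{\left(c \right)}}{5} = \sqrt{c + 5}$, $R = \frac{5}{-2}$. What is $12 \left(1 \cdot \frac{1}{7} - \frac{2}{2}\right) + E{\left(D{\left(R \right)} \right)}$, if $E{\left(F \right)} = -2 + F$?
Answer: $- \frac{86}{7} + \frac{5 \sqrt{10}}{2} \approx -4.38$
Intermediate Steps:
$R = - \frac{5}{2}$ ($R = 5 \left(- \frac{1}{2}\right) = - \frac{5}{2} \approx -2.5$)
$D{\left(c \right)} = 5 \sqrt{5 + c}$ ($D{\left(c \right)} = 5 \sqrt{c + 5} = 5 \sqrt{5 + c}$)
$12 \left(1 \cdot \frac{1}{7} - \frac{2}{2}\right) + E{\left(D{\left(R \right)} \right)} = 12 \left(1 \cdot \frac{1}{7} - \frac{2}{2}\right) - \left(2 - 5 \sqrt{5 - \frac{5}{2}}\right) = 12 \left(1 \cdot \frac{1}{7} - 1\right) - \left(2 - 5 \sqrt{\frac{5}{2}}\right) = 12 \left(\frac{1}{7} - 1\right) - \left(2 - 5 \frac{\sqrt{10}}{2}\right) = 12 \left(- \frac{6}{7}\right) - \left(2 - \frac{5 \sqrt{10}}{2}\right) = - \frac{72}{7} - \left(2 - \frac{5 \sqrt{10}}{2}\right) = - \frac{86}{7} + \frac{5 \sqrt{10}}{2}$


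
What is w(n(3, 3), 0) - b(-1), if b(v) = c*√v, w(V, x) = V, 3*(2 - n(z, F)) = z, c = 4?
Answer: 1 - 4*I ≈ 1.0 - 4.0*I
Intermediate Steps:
n(z, F) = 2 - z/3
b(v) = 4*√v
w(n(3, 3), 0) - b(-1) = (2 - ⅓*3) - 4*√(-1) = (2 - 1) - 4*I = 1 - 4*I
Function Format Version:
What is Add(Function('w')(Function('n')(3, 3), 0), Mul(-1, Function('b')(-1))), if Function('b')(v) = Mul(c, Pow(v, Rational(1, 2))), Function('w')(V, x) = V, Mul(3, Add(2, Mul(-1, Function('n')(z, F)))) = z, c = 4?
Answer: Add(1, Mul(-4, I)) ≈ Add(1.0000, Mul(-4.0000, I))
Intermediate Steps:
Function('n')(z, F) = Add(2, Mul(Rational(-1, 3), z))
Function('b')(v) = Mul(4, Pow(v, Rational(1, 2)))
Add(Function('w')(Function('n')(3, 3), 0), Mul(-1, Function('b')(-1))) = Add(Add(2, Mul(Rational(-1, 3), 3)), Mul(-1, Mul(4, Pow(-1, Rational(1, 2))))) = Add(Add(2, -1), Mul(-1, Mul(4, I))) = Add(1, Mul(-4, I))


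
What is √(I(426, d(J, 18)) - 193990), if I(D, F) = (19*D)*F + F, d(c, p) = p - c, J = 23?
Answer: 7*I*√4785 ≈ 484.22*I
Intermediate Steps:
I(D, F) = F + 19*D*F (I(D, F) = 19*D*F + F = F + 19*D*F)
√(I(426, d(J, 18)) - 193990) = √((18 - 1*23)*(1 + 19*426) - 193990) = √((18 - 23)*(1 + 8094) - 193990) = √(-5*8095 - 193990) = √(-40475 - 193990) = √(-234465) = 7*I*√4785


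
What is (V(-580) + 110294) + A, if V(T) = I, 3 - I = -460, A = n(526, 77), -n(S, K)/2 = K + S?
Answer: 109551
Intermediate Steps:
n(S, K) = -2*K - 2*S (n(S, K) = -2*(K + S) = -2*K - 2*S)
A = -1206 (A = -2*77 - 2*526 = -154 - 1052 = -1206)
I = 463 (I = 3 - 1*(-460) = 3 + 460 = 463)
V(T) = 463
(V(-580) + 110294) + A = (463 + 110294) - 1206 = 110757 - 1206 = 109551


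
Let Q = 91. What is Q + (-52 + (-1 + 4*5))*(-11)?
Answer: 454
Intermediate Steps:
Q + (-52 + (-1 + 4*5))*(-11) = 91 + (-52 + (-1 + 4*5))*(-11) = 91 + (-52 + (-1 + 20))*(-11) = 91 + (-52 + 19)*(-11) = 91 - 33*(-11) = 91 + 363 = 454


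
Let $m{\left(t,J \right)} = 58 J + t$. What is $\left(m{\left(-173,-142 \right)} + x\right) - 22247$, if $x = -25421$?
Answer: $-56077$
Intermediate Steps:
$m{\left(t,J \right)} = t + 58 J$
$\left(m{\left(-173,-142 \right)} + x\right) - 22247 = \left(\left(-173 + 58 \left(-142\right)\right) - 25421\right) - 22247 = \left(\left(-173 - 8236\right) - 25421\right) - 22247 = \left(-8409 - 25421\right) - 22247 = -33830 - 22247 = -56077$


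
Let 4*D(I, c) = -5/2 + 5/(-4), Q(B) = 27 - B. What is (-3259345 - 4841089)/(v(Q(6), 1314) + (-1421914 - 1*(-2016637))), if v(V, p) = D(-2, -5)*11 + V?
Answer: -129606944/9515739 ≈ -13.620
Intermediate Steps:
D(I, c) = -15/16 (D(I, c) = (-5/2 + 5/(-4))/4 = (-5*½ + 5*(-¼))/4 = (-5/2 - 5/4)/4 = (¼)*(-15/4) = -15/16)
v(V, p) = -165/16 + V (v(V, p) = -15/16*11 + V = -165/16 + V)
(-3259345 - 4841089)/(v(Q(6), 1314) + (-1421914 - 1*(-2016637))) = (-3259345 - 4841089)/((-165/16 + (27 - 1*6)) + (-1421914 - 1*(-2016637))) = -8100434/((-165/16 + (27 - 6)) + (-1421914 + 2016637)) = -8100434/((-165/16 + 21) + 594723) = -8100434/(171/16 + 594723) = -8100434/9515739/16 = -8100434*16/9515739 = -129606944/9515739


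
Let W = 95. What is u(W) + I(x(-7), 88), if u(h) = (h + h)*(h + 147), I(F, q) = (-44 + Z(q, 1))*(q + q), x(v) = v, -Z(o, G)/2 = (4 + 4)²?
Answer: 15708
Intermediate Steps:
Z(o, G) = -128 (Z(o, G) = -2*(4 + 4)² = -2*8² = -2*64 = -128)
I(F, q) = -344*q (I(F, q) = (-44 - 128)*(q + q) = -344*q)
u(h) = 2*h*(147 + h) (u(h) = (2*h)*(147 + h) = 2*h*(147 + h))
u(W) + I(x(-7), 88) = 2*95*(147 + 95) - 344*88 = 2*95*242 - 30272 = 45980 - 30272 = 15708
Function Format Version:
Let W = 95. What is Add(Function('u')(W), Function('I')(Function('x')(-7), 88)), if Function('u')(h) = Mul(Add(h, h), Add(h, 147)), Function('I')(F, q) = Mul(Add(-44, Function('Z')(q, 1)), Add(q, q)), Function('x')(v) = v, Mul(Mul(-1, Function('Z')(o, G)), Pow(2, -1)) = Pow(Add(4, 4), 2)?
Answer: 15708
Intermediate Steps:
Function('Z')(o, G) = -128 (Function('Z')(o, G) = Mul(-2, Pow(Add(4, 4), 2)) = Mul(-2, Pow(8, 2)) = Mul(-2, 64) = -128)
Function('I')(F, q) = Mul(-344, q) (Function('I')(F, q) = Mul(Add(-44, -128), Add(q, q)) = Mul(-172, Mul(2, q)) = Mul(-344, q))
Function('u')(h) = Mul(2, h, Add(147, h)) (Function('u')(h) = Mul(Mul(2, h), Add(147, h)) = Mul(2, h, Add(147, h)))
Add(Function('u')(W), Function('I')(Function('x')(-7), 88)) = Add(Mul(2, 95, Add(147, 95)), Mul(-344, 88)) = Add(Mul(2, 95, 242), -30272) = Add(45980, -30272) = 15708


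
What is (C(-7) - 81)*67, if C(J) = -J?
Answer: -4958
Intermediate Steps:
(C(-7) - 81)*67 = (-1*(-7) - 81)*67 = (7 - 81)*67 = -74*67 = -4958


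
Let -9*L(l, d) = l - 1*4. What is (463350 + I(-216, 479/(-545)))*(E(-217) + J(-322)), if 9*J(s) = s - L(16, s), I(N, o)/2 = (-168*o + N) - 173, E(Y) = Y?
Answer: -1720683767564/14715 ≈ -1.1693e+8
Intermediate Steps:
L(l, d) = 4/9 - l/9 (L(l, d) = -(l - 1*4)/9 = -(l - 4)/9 = -(-4 + l)/9 = 4/9 - l/9)
I(N, o) = -346 - 336*o + 2*N (I(N, o) = 2*((-168*o + N) - 173) = 2*((N - 168*o) - 173) = 2*(-173 + N - 168*o) = -346 - 336*o + 2*N)
J(s) = 4/27 + s/9 (J(s) = (s - (4/9 - 1/9*16))/9 = (s - (4/9 - 16/9))/9 = (s - 1*(-4/3))/9 = (s + 4/3)/9 = (4/3 + s)/9 = 4/27 + s/9)
(463350 + I(-216, 479/(-545)))*(E(-217) + J(-322)) = (463350 + (-346 - 160944/(-545) + 2*(-216)))*(-217 + (4/27 + (1/9)*(-322))) = (463350 + (-346 - 160944*(-1)/545 - 432))*(-217 + (4/27 - 322/9)) = (463350 + (-346 - 336*(-479/545) - 432))*(-217 - 962/27) = (463350 + (-346 + 160944/545 - 432))*(-6821/27) = (463350 - 263066/545)*(-6821/27) = (252262684/545)*(-6821/27) = -1720683767564/14715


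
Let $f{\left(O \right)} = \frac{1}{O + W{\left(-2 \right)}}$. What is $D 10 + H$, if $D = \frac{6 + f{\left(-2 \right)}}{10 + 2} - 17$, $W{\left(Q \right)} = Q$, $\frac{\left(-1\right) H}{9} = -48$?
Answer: $\frac{6403}{24} \approx 266.79$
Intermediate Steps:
$H = 432$ ($H = \left(-9\right) \left(-48\right) = 432$)
$f{\left(O \right)} = \frac{1}{-2 + O}$ ($f{\left(O \right)} = \frac{1}{O - 2} = \frac{1}{-2 + O}$)
$D = - \frac{793}{48}$ ($D = \frac{6 + \frac{1}{-2 - 2}}{10 + 2} - 17 = \frac{6 + \frac{1}{-4}}{12} - 17 = \left(6 - \frac{1}{4}\right) \frac{1}{12} - 17 = \frac{23}{4} \cdot \frac{1}{12} - 17 = \frac{23}{48} - 17 = - \frac{793}{48} \approx -16.521$)
$D 10 + H = \left(- \frac{793}{48}\right) 10 + 432 = - \frac{3965}{24} + 432 = \frac{6403}{24}$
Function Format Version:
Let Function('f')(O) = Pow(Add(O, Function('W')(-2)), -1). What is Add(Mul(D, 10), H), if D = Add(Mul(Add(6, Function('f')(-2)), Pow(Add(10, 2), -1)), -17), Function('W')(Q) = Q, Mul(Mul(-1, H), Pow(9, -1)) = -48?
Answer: Rational(6403, 24) ≈ 266.79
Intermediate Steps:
H = 432 (H = Mul(-9, -48) = 432)
Function('f')(O) = Pow(Add(-2, O), -1) (Function('f')(O) = Pow(Add(O, -2), -1) = Pow(Add(-2, O), -1))
D = Rational(-793, 48) (D = Add(Mul(Add(6, Pow(Add(-2, -2), -1)), Pow(Add(10, 2), -1)), -17) = Add(Mul(Add(6, Pow(-4, -1)), Pow(12, -1)), -17) = Add(Mul(Add(6, Rational(-1, 4)), Rational(1, 12)), -17) = Add(Mul(Rational(23, 4), Rational(1, 12)), -17) = Add(Rational(23, 48), -17) = Rational(-793, 48) ≈ -16.521)
Add(Mul(D, 10), H) = Add(Mul(Rational(-793, 48), 10), 432) = Add(Rational(-3965, 24), 432) = Rational(6403, 24)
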